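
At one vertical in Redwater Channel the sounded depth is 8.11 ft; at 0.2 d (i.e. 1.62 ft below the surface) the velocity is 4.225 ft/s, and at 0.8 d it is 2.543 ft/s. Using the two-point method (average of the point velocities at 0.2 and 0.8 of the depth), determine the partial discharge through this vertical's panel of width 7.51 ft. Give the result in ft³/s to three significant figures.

v̄ = (4.225 + 2.543) / 2 = 3.384 ft/s
q = v̄ × d × w = 3.384 × 8.11 × 7.51 = 206.1 ft³/s

206 ft³/s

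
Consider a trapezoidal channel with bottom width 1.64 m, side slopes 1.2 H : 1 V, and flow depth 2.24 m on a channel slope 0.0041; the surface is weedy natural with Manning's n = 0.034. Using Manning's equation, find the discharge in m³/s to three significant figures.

A = (b + z·y)·y = (1.64 + 1.2×2.24)×2.24 = 9.695 m²
P = b + 2y√(1+z²) = 1.64 + 2×2.24×√(1+1.2²) = 8.638 m
R = A/P = 9.695/8.638 = 1.122 m
Q = (1/n)·A·R^(2/3)·S^(1/2) = (1/0.034) × 9.695 × 1.122^(2/3) × 0.0041^(1/2) = 19.72 m³/s

19.7 m³/s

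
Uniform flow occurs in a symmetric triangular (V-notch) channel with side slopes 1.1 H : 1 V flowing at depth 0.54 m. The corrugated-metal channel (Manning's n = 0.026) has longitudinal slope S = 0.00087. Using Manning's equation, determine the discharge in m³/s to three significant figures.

A = z·y² = 1.1×0.54² = 0.3208 m²
P = 2y√(1+z²) = 2×0.54×√(1+1.1²) = 1.606 m
R = A/P = 0.3208/1.606 = 0.1998 m
Q = (1/n)·A·R^(2/3)·S^(1/2) = (1/0.026) × 0.3208 × 0.1998^(2/3) × 0.00087^(1/2) = 0.1244 m³/s

0.124 m³/s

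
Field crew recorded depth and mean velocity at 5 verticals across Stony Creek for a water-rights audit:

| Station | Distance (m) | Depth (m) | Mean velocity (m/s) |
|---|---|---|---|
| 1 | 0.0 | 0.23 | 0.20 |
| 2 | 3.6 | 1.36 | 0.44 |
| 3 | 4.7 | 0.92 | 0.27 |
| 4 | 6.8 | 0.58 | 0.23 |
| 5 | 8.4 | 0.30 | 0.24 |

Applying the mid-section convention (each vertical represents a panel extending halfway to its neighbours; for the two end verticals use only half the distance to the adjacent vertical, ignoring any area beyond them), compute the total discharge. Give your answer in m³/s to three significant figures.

2.19 m³/s

w_1 = (3.6 − 0.0)/2 = 1.8 m; q_1 = 0.20 × 0.23 × 1.8 = 0.08280 m³/s
w_2 = (4.7 − 0.0)/2 = 2.35 m; q_2 = 0.44 × 1.36 × 2.35 = 1.406 m³/s
w_3 = (6.8 − 3.6)/2 = 1.6 m; q_3 = 0.27 × 0.92 × 1.6 = 0.3974 m³/s
w_4 = (8.4 − 4.7)/2 = 1.85 m; q_4 = 0.23 × 0.58 × 1.85 = 0.2468 m³/s
w_5 = (8.4 − 6.8)/2 = 0.8 m; q_5 = 0.24 × 0.30 × 0.8 = 0.05760 m³/s
Q = Σ qᵢ = 2.191 m³/s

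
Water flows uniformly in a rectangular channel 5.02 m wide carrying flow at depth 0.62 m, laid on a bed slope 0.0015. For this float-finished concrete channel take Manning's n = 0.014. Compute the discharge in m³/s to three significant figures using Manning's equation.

5.40 m³/s

A = b·y = 5.02 × 0.62 = 3.112 m²
P = b + 2y = 5.02 + 2×0.62 = 6.260 m
R = A/P = 3.112/6.260 = 0.4972 m
Q = (1/n)·A·R^(2/3)·S^(1/2) = (1/0.014) × 3.112 × 0.4972^(2/3) × 0.0015^(1/2) = 5.404 m³/s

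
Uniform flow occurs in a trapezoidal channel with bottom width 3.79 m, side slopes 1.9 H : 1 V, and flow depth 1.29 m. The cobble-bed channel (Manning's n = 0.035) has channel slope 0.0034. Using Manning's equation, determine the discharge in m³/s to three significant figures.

12.2 m³/s

A = (b + z·y)·y = (3.79 + 1.9×1.29)×1.29 = 8.051 m²
P = b + 2y√(1+z²) = 3.79 + 2×1.29×√(1+1.9²) = 9.329 m
R = A/P = 8.051/9.329 = 0.8630 m
Q = (1/n)·A·R^(2/3)·S^(1/2) = (1/0.035) × 8.051 × 0.8630^(2/3) × 0.0034^(1/2) = 12.16 m³/s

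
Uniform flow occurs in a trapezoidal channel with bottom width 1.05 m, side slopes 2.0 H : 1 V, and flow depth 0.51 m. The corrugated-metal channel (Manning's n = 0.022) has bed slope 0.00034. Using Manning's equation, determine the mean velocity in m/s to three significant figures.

A = (b + z·y)·y = (1.05 + 2.0×0.51)×0.51 = 1.056 m²
P = b + 2y√(1+z²) = 1.05 + 2×0.51×√(1+2.0²) = 3.331 m
R = A/P = 1.056/3.331 = 0.3170 m
Q = (1/n)·A·R^(2/3)·S^(1/2) = (1/0.022) × 1.056 × 0.3170^(2/3) × 0.00034^(1/2) = 0.4113 m³/s
V = Q/A = 0.4113/1.056 = 0.3896 m/s

0.390 m/s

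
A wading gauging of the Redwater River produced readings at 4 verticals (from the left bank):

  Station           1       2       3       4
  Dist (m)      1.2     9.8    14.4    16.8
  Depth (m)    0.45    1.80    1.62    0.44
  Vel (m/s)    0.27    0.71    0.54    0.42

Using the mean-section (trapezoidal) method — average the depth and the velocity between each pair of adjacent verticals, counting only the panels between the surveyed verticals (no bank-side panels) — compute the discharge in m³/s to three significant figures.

10.8 m³/s

Panel 1-2: Δb = 8.6 m, d̄ = (0.45+1.80)/2 = 1.125, v̄ = (0.27+0.71)/2 = 0.49 → q = 8.6×1.125×0.49 = 4.741 m³/s
Panel 2-3: Δb = 4.6 m, d̄ = (1.80+1.62)/2 = 1.71, v̄ = (0.71+0.54)/2 = 0.625 → q = 4.6×1.71×0.625 = 4.916 m³/s
Panel 3-4: Δb = 2.4 m, d̄ = (1.62+0.44)/2 = 1.03, v̄ = (0.54+0.42)/2 = 0.48 → q = 2.4×1.03×0.48 = 1.187 m³/s
Q = Σ q = 10.84 m³/s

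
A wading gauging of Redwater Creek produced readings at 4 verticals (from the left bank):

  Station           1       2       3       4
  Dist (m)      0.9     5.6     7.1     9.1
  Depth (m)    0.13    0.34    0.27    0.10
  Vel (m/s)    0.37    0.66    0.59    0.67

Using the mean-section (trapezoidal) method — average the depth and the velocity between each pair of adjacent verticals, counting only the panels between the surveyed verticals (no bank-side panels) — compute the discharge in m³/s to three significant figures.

1.09 m³/s

Panel 1-2: Δb = 4.7 m, d̄ = (0.13+0.34)/2 = 0.235, v̄ = (0.37+0.66)/2 = 0.515 → q = 4.7×0.235×0.515 = 0.5688 m³/s
Panel 2-3: Δb = 1.5 m, d̄ = (0.34+0.27)/2 = 0.305, v̄ = (0.66+0.59)/2 = 0.625 → q = 1.5×0.305×0.625 = 0.2859 m³/s
Panel 3-4: Δb = 2 m, d̄ = (0.27+0.10)/2 = 0.185, v̄ = (0.59+0.67)/2 = 0.63 → q = 2×0.185×0.63 = 0.2331 m³/s
Q = Σ q = 1.088 m³/s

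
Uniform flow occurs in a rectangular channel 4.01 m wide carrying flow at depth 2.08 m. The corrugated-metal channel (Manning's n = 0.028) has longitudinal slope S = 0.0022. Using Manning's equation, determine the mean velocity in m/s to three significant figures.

1.70 m/s

A = b·y = 4.01 × 2.08 = 8.341 m²
P = b + 2y = 4.01 + 2×2.08 = 8.170 m
R = A/P = 8.341/8.170 = 1.021 m
Q = (1/n)·A·R^(2/3)·S^(1/2) = (1/0.028) × 8.341 × 1.021^(2/3) × 0.0022^(1/2) = 14.17 m³/s
V = Q/A = 14.17/8.341 = 1.698 m/s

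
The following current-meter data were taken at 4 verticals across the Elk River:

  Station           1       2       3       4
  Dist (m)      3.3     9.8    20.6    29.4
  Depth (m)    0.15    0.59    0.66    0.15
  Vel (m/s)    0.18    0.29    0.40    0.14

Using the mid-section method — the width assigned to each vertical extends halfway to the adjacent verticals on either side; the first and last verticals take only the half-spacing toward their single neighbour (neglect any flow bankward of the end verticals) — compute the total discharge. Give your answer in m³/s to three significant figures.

4.25 m³/s

w_1 = (9.8 − 3.3)/2 = 3.25 m; q_1 = 0.18 × 0.15 × 3.25 = 0.08775 m³/s
w_2 = (20.6 − 3.3)/2 = 8.65 m; q_2 = 0.29 × 0.59 × 8.65 = 1.480 m³/s
w_3 = (29.4 − 9.8)/2 = 9.8 m; q_3 = 0.40 × 0.66 × 9.8 = 2.587 m³/s
w_4 = (29.4 − 20.6)/2 = 4.4 m; q_4 = 0.14 × 0.15 × 4.4 = 0.09240 m³/s
Q = Σ qᵢ = 4.247 m³/s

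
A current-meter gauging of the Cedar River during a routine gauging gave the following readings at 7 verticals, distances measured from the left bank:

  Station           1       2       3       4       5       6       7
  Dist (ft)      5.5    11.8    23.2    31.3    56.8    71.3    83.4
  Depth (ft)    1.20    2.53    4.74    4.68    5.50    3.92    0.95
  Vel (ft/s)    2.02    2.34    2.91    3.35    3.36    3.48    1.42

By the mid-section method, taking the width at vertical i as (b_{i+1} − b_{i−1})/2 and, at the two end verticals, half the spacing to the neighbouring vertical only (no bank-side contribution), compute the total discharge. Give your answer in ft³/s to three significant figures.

w_1 = (11.8 − 5.5)/2 = 3.15 ft; q_1 = 2.02 × 1.20 × 3.15 = 7.636 ft³/s
w_2 = (23.2 − 5.5)/2 = 8.85 ft; q_2 = 2.34 × 2.53 × 8.85 = 52.39 ft³/s
w_3 = (31.3 − 11.8)/2 = 9.75 ft; q_3 = 2.91 × 4.74 × 9.75 = 134.5 ft³/s
w_4 = (56.8 − 23.2)/2 = 16.8 ft; q_4 = 3.35 × 4.68 × 16.8 = 263.4 ft³/s
w_5 = (71.3 − 31.3)/2 = 20 ft; q_5 = 3.36 × 5.50 × 20 = 369.6 ft³/s
w_6 = (83.4 − 56.8)/2 = 13.3 ft; q_6 = 3.48 × 3.92 × 13.3 = 181.4 ft³/s
w_7 = (83.4 − 71.3)/2 = 6.05 ft; q_7 = 1.42 × 0.95 × 6.05 = 8.161 ft³/s
Q = Σ qᵢ = 1017 ft³/s

1020 ft³/s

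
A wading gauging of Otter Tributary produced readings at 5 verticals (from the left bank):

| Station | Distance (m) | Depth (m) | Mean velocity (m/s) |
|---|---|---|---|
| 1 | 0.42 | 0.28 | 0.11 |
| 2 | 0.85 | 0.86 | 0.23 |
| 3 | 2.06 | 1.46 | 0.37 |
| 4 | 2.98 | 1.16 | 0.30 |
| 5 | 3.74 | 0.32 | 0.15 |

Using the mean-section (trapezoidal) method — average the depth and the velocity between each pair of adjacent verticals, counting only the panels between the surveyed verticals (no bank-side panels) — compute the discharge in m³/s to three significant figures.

0.993 m³/s

Panel 1-2: Δb = 0.43 m, d̄ = (0.28+0.86)/2 = 0.57, v̄ = (0.11+0.23)/2 = 0.17 → q = 0.43×0.57×0.17 = 0.04167 m³/s
Panel 2-3: Δb = 1.21 m, d̄ = (0.86+1.46)/2 = 1.16, v̄ = (0.23+0.37)/2 = 0.3 → q = 1.21×1.16×0.3 = 0.4211 m³/s
Panel 3-4: Δb = 0.92 m, d̄ = (1.46+1.16)/2 = 1.31, v̄ = (0.37+0.30)/2 = 0.335 → q = 0.92×1.31×0.335 = 0.4037 m³/s
Panel 4-5: Δb = 0.76 m, d̄ = (1.16+0.32)/2 = 0.74, v̄ = (0.30+0.15)/2 = 0.225 → q = 0.76×0.74×0.225 = 0.1265 m³/s
Q = Σ q = 0.9930 m³/s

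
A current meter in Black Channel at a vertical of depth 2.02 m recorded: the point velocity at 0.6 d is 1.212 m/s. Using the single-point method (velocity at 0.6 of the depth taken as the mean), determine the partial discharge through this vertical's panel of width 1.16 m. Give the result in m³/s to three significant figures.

v̄ = v₀.₆ = 1.212 m/s
q = v̄ × d × w = 1.212 × 2.02 × 1.16 = 2.840 m³/s

2.84 m³/s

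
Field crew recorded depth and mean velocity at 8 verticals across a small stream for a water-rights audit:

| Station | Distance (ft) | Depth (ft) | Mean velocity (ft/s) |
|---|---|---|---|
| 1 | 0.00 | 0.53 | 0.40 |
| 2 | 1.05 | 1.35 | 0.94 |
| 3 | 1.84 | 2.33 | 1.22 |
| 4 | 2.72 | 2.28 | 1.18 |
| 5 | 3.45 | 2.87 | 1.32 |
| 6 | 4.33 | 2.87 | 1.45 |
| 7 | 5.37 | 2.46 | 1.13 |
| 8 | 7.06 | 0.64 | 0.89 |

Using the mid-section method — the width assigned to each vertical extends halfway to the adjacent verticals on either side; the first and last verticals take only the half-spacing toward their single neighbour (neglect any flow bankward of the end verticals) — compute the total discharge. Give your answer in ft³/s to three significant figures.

w_1 = (1.05 − 0.00)/2 = 0.525 ft; q_1 = 0.40 × 0.53 × 0.525 = 0.1113 ft³/s
w_2 = (1.84 − 0.00)/2 = 0.92 ft; q_2 = 0.94 × 1.35 × 0.92 = 1.167 ft³/s
w_3 = (2.72 − 1.05)/2 = 0.835 ft; q_3 = 1.22 × 2.33 × 0.835 = 2.374 ft³/s
w_4 = (3.45 − 1.84)/2 = 0.805 ft; q_4 = 1.18 × 2.28 × 0.805 = 2.166 ft³/s
w_5 = (4.33 − 2.72)/2 = 0.805 ft; q_5 = 1.32 × 2.87 × 0.805 = 3.050 ft³/s
w_6 = (5.37 − 3.45)/2 = 0.96 ft; q_6 = 1.45 × 2.87 × 0.96 = 3.995 ft³/s
w_7 = (7.06 − 4.33)/2 = 1.365 ft; q_7 = 1.13 × 2.46 × 1.365 = 3.794 ft³/s
w_8 = (7.06 − 5.37)/2 = 0.845 ft; q_8 = 0.89 × 0.64 × 0.845 = 0.4813 ft³/s
Q = Σ qᵢ = 17.14 ft³/s

17.1 ft³/s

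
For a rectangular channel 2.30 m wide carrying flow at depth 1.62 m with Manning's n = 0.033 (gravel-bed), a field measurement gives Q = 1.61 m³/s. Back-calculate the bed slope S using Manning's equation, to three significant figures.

A = b·y = 2.30 × 1.62 = 3.726 m²
P = b + 2y = 2.30 + 2×1.62 = 5.540 m
R = A/P = 3.726/5.540 = 0.6726 m
S = (Q·n / (1·A·R^(2/3)))² = (1.61×0.033 / (1×3.726×0.7676))² = 0.0003451

0.000345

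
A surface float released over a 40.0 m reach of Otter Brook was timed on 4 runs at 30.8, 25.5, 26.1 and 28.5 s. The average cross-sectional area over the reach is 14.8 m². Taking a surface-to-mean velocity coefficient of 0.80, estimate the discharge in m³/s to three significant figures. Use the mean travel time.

t̄ = (30.8 + 25.5 + 26.1 + 28.5) / 4 = 27.725 s
v_surface = L / t̄ = 40.0 / 27.725 = 1.443 m/s
v_mean = 0.80 × 1.443 = 1.154 m/s
Q = A × v_mean = 14.8 × 1.154 = 17.08 m³/s

17.1 m³/s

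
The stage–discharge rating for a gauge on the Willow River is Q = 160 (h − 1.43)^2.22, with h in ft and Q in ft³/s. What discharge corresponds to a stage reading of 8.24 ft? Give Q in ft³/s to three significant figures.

11300 ft³/s

Q = 160 × (8.24 − 1.43)^2.22 = 160 × 6.81^2.22 = 11320 ft³/s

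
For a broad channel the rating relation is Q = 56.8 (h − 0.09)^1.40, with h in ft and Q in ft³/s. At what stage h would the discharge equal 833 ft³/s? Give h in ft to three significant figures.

6.90 ft

h − h₀ = (Q/C)^(1/b) = (833/56.8)^(1/1.40) = 6.809 ft
h = 0.09 + 6.809 = 6.899 ft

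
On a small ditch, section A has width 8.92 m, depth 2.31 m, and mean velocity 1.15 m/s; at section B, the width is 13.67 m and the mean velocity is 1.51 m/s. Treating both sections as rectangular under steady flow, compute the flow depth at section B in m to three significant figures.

1.15 m

Q = A₁V₁ = (8.92×2.31) × 1.15 = 23.70 m³/s
d₂ = Q/(b₂ V₂) = 23.70/(13.67×1.51) = 1.148 m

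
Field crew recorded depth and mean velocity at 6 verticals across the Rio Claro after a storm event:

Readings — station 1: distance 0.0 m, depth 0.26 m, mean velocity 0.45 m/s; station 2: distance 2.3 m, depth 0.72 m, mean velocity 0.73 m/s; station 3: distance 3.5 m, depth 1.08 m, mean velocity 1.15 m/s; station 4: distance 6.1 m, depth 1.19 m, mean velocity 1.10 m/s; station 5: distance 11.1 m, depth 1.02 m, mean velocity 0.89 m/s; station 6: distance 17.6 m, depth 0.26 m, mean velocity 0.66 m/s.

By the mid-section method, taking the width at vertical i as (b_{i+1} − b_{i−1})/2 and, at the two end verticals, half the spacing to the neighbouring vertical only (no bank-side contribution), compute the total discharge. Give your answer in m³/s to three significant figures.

w_1 = (2.3 − 0.0)/2 = 1.15 m; q_1 = 0.45 × 0.26 × 1.15 = 0.1346 m³/s
w_2 = (3.5 − 0.0)/2 = 1.75 m; q_2 = 0.73 × 0.72 × 1.75 = 0.9198 m³/s
w_3 = (6.1 − 2.3)/2 = 1.9 m; q_3 = 1.15 × 1.08 × 1.9 = 2.360 m³/s
w_4 = (11.1 − 3.5)/2 = 3.8 m; q_4 = 1.10 × 1.19 × 3.8 = 4.974 m³/s
w_5 = (17.6 − 6.1)/2 = 5.75 m; q_5 = 0.89 × 1.02 × 5.75 = 5.220 m³/s
w_6 = (17.6 − 11.1)/2 = 3.25 m; q_6 = 0.66 × 0.26 × 3.25 = 0.5577 m³/s
Q = Σ qᵢ = 14.17 m³/s

14.2 m³/s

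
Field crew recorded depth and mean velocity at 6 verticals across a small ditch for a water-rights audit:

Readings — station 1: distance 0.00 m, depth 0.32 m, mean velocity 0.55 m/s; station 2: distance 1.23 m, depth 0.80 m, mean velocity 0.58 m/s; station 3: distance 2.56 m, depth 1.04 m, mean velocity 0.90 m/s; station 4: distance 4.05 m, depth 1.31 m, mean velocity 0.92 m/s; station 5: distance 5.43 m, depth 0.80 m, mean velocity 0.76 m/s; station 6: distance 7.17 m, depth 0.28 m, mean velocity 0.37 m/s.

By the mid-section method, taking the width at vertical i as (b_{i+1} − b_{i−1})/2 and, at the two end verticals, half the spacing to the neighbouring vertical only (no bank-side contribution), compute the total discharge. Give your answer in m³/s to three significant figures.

4.79 m³/s

w_1 = (1.23 − 0.00)/2 = 0.615 m; q_1 = 0.55 × 0.32 × 0.615 = 0.1082 m³/s
w_2 = (2.56 − 0.00)/2 = 1.28 m; q_2 = 0.58 × 0.80 × 1.28 = 0.5939 m³/s
w_3 = (4.05 − 1.23)/2 = 1.41 m; q_3 = 0.90 × 1.04 × 1.41 = 1.320 m³/s
w_4 = (5.43 − 2.56)/2 = 1.435 m; q_4 = 0.92 × 1.31 × 1.435 = 1.729 m³/s
w_5 = (7.17 − 4.05)/2 = 1.56 m; q_5 = 0.76 × 0.80 × 1.56 = 0.9485 m³/s
w_6 = (7.17 − 5.43)/2 = 0.87 m; q_6 = 0.37 × 0.28 × 0.87 = 0.09013 m³/s
Q = Σ qᵢ = 4.790 m³/s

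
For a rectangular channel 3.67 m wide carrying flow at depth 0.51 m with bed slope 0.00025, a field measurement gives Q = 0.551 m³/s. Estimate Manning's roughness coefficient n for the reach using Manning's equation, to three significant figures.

A = b·y = 3.67 × 0.51 = 1.872 m²
P = b + 2y = 3.67 + 2×0.51 = 4.690 m
R = A/P = 1.872/4.690 = 0.3991 m
n = (1/Q)·A·R^(2/3)·S^(1/2) = (1/0.551) × 1.872 × 0.5421 × 0.01581 = 0.02911

0.0291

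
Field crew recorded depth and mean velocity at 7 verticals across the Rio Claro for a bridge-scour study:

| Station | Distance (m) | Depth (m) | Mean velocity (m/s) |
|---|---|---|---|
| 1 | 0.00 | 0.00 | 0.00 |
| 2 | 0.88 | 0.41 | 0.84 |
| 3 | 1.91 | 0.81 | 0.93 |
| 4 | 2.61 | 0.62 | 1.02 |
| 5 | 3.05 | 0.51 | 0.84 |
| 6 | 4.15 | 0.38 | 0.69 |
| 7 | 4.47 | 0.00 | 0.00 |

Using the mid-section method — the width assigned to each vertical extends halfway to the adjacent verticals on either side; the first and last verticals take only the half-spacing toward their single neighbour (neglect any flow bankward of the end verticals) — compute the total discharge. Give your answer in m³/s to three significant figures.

1.86 m³/s

w_2 = (1.91 − 0.00)/2 = 0.955 m; q_2 = 0.84 × 0.41 × 0.955 = 0.3289 m³/s
w_3 = (2.61 − 0.88)/2 = 0.865 m; q_3 = 0.93 × 0.81 × 0.865 = 0.6516 m³/s
w_4 = (3.05 − 1.91)/2 = 0.57 m; q_4 = 1.02 × 0.62 × 0.57 = 0.3605 m³/s
w_5 = (4.15 − 2.61)/2 = 0.77 m; q_5 = 0.84 × 0.51 × 0.77 = 0.3299 m³/s
w_6 = (4.47 − 3.05)/2 = 0.71 m; q_6 = 0.69 × 0.38 × 0.71 = 0.1862 m³/s
Stations 1, 7 contribute zero (depth or velocity is 0).
Q = Σ qᵢ = 1.857 m³/s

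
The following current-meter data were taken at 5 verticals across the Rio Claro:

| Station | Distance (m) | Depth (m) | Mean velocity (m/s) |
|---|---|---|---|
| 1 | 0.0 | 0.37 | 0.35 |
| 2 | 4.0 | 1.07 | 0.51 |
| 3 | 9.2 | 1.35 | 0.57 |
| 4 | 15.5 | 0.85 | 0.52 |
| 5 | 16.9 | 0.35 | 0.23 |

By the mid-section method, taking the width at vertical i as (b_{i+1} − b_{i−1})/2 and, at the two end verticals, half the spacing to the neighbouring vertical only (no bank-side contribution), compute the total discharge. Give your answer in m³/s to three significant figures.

8.95 m³/s

w_1 = (4.0 − 0.0)/2 = 2 m; q_1 = 0.35 × 0.37 × 2 = 0.2590 m³/s
w_2 = (9.2 − 0.0)/2 = 4.6 m; q_2 = 0.51 × 1.07 × 4.6 = 2.510 m³/s
w_3 = (15.5 − 4.0)/2 = 5.75 m; q_3 = 0.57 × 1.35 × 5.75 = 4.425 m³/s
w_4 = (16.9 − 9.2)/2 = 3.85 m; q_4 = 0.52 × 0.85 × 3.85 = 1.702 m³/s
w_5 = (16.9 − 15.5)/2 = 0.7 m; q_5 = 0.23 × 0.35 × 0.7 = 0.05635 m³/s
Q = Σ qᵢ = 8.952 m³/s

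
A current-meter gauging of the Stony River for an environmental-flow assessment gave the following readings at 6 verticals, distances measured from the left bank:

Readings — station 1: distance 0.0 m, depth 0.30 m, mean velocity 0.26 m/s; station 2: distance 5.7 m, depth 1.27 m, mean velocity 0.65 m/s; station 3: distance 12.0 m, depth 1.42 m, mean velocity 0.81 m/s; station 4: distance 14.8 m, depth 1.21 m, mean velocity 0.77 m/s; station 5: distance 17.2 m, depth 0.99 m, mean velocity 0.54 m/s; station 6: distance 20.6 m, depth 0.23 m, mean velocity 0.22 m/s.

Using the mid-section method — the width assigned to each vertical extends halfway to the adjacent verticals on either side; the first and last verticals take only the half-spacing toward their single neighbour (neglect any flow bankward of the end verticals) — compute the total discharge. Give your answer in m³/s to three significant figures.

14.5 m³/s

w_1 = (5.7 − 0.0)/2 = 2.85 m; q_1 = 0.26 × 0.30 × 2.85 = 0.2223 m³/s
w_2 = (12.0 − 0.0)/2 = 6 m; q_2 = 0.65 × 1.27 × 6 = 4.953 m³/s
w_3 = (14.8 − 5.7)/2 = 4.55 m; q_3 = 0.81 × 1.42 × 4.55 = 5.233 m³/s
w_4 = (17.2 − 12.0)/2 = 2.6 m; q_4 = 0.77 × 1.21 × 2.6 = 2.422 m³/s
w_5 = (20.6 − 14.8)/2 = 2.9 m; q_5 = 0.54 × 0.99 × 2.9 = 1.550 m³/s
w_6 = (20.6 − 17.2)/2 = 1.7 m; q_6 = 0.22 × 0.23 × 1.7 = 0.08602 m³/s
Q = Σ qᵢ = 14.47 m³/s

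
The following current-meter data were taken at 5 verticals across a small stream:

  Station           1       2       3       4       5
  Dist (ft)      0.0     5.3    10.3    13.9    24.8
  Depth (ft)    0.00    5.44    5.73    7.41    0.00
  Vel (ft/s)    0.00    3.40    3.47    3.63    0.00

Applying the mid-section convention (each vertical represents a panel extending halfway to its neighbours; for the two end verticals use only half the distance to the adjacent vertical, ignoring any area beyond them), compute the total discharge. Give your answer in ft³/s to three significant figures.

w_2 = (10.3 − 0.0)/2 = 5.15 ft; q_2 = 3.40 × 5.44 × 5.15 = 95.25 ft³/s
w_3 = (13.9 − 5.3)/2 = 4.3 ft; q_3 = 3.47 × 5.73 × 4.3 = 85.50 ft³/s
w_4 = (24.8 − 10.3)/2 = 7.25 ft; q_4 = 3.63 × 7.41 × 7.25 = 195.0 ft³/s
Stations 1, 5 contribute zero (depth or velocity is 0).
Q = Σ qᵢ = 375.8 ft³/s

376 ft³/s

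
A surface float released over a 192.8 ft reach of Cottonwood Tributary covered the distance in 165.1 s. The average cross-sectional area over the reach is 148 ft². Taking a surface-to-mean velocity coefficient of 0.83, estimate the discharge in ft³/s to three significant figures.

v_surface = L / t̄ = 192.8 / 165.1 = 1.168 ft/s
v_mean = 0.83 × 1.168 = 0.9693 ft/s
Q = A × v_mean = 148 × 0.9693 = 143.4 ft³/s

143 ft³/s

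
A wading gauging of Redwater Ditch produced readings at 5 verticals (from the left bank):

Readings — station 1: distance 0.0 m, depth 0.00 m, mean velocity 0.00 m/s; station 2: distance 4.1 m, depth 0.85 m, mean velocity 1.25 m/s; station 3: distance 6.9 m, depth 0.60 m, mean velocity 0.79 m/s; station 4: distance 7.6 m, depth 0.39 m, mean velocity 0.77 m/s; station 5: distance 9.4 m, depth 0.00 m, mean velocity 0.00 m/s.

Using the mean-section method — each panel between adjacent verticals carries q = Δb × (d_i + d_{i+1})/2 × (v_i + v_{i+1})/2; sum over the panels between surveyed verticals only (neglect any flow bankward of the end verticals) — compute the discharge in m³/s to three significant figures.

Panel 1-2: Δb = 4.1 m, d̄ = (0.00+0.85)/2 = 0.425, v̄ = (0.00+1.25)/2 = 0.625 → q = 4.1×0.425×0.625 = 1.089 m³/s
Panel 2-3: Δb = 2.8 m, d̄ = (0.85+0.60)/2 = 0.725, v̄ = (1.25+0.79)/2 = 1.02 → q = 2.8×0.725×1.02 = 2.071 m³/s
Panel 3-4: Δb = 0.7 m, d̄ = (0.60+0.39)/2 = 0.495, v̄ = (0.79+0.77)/2 = 0.78 → q = 0.7×0.495×0.78 = 0.2703 m³/s
Panel 4-5: Δb = 1.8 m, d̄ = (0.39+0.00)/2 = 0.195, v̄ = (0.77+0.00)/2 = 0.385 → q = 1.8×0.195×0.385 = 0.1351 m³/s
Q = Σ q = 3.565 m³/s

3.57 m³/s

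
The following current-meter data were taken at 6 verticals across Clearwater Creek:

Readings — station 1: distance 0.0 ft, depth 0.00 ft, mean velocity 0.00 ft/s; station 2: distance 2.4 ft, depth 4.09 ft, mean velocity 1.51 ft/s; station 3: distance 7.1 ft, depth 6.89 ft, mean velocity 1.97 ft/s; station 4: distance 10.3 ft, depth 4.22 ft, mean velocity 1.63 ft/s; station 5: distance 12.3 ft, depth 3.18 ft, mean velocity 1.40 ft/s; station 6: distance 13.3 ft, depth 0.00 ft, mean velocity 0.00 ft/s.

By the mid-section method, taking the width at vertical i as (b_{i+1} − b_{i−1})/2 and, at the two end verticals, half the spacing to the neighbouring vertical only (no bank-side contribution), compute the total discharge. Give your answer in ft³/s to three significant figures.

100 ft³/s

w_2 = (7.1 − 0.0)/2 = 3.55 ft; q_2 = 1.51 × 4.09 × 3.55 = 21.92 ft³/s
w_3 = (10.3 − 2.4)/2 = 3.95 ft; q_3 = 1.97 × 6.89 × 3.95 = 53.61 ft³/s
w_4 = (12.3 − 7.1)/2 = 2.6 ft; q_4 = 1.63 × 4.22 × 2.6 = 17.88 ft³/s
w_5 = (13.3 − 10.3)/2 = 1.5 ft; q_5 = 1.40 × 3.18 × 1.5 = 6.678 ft³/s
Stations 1, 6 contribute zero (depth or velocity is 0).
Q = Σ qᵢ = 100.1 ft³/s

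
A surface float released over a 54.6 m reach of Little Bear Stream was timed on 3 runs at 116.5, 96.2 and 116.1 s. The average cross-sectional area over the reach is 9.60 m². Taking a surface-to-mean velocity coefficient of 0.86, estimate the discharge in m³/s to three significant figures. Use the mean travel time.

4.11 m³/s

t̄ = (116.5 + 96.2 + 116.1) / 3 = 109.6 s
v_surface = L / t̄ = 54.6 / 109.6 = 0.4982 m/s
v_mean = 0.86 × 0.4982 = 0.4284 m/s
Q = A × v_mean = 9.60 × 0.4284 = 4.113 m³/s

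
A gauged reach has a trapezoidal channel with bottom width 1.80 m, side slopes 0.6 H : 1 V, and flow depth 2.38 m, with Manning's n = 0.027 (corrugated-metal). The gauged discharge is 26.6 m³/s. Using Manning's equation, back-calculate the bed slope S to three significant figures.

A = (b + z·y)·y = (1.80 + 0.6×2.38)×2.38 = 7.683 m²
P = b + 2y√(1+z²) = 1.80 + 2×2.38×√(1+0.6²) = 7.351 m
R = A/P = 7.683/7.351 = 1.045 m
S = (Q·n / (1·A·R^(2/3)))² = (26.6×0.027 / (1×7.683×1.030))² = 0.008240

0.00824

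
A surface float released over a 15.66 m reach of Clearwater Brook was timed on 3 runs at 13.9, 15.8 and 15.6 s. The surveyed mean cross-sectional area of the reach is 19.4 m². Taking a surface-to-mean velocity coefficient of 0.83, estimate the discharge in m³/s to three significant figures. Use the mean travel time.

16.7 m³/s

t̄ = (13.9 + 15.8 + 15.6) / 3 = 15.1 s
v_surface = L / t̄ = 15.66 / 15.1 = 1.037 m/s
v_mean = 0.83 × 1.037 = 0.8608 m/s
Q = A × v_mean = 19.4 × 0.8608 = 16.70 m³/s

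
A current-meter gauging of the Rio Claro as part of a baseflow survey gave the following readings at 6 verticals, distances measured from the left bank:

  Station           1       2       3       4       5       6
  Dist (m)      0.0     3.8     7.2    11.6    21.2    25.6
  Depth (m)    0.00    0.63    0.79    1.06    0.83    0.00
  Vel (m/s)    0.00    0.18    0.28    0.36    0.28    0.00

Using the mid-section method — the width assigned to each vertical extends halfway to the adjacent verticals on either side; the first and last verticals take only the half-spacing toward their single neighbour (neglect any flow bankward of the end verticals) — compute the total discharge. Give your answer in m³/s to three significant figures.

w_2 = (7.2 − 0.0)/2 = 3.6 m; q_2 = 0.18 × 0.63 × 3.6 = 0.4082 m³/s
w_3 = (11.6 − 3.8)/2 = 3.9 m; q_3 = 0.28 × 0.79 × 3.9 = 0.8627 m³/s
w_4 = (21.2 − 7.2)/2 = 7 m; q_4 = 0.36 × 1.06 × 7 = 2.671 m³/s
w_5 = (25.6 − 11.6)/2 = 7 m; q_5 = 0.28 × 0.83 × 7 = 1.627 m³/s
Stations 1, 6 contribute zero (depth or velocity is 0).
Q = Σ qᵢ = 5.569 m³/s

5.57 m³/s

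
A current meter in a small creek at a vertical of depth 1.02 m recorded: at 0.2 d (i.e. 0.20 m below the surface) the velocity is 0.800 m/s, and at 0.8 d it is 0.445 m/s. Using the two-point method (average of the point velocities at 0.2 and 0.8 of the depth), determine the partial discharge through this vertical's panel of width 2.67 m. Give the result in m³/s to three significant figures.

v̄ = (0.800 + 0.445) / 2 = 0.6225 m/s
q = v̄ × d × w = 0.6225 × 1.02 × 2.67 = 1.695 m³/s

1.70 m³/s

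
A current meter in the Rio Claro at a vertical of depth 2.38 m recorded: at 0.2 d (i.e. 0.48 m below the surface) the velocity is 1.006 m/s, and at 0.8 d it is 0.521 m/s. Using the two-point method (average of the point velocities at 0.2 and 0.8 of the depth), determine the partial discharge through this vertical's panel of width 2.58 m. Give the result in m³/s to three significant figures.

4.69 m³/s

v̄ = (1.006 + 0.521) / 2 = 0.7635 m/s
q = v̄ × d × w = 0.7635 × 2.38 × 2.58 = 4.688 m³/s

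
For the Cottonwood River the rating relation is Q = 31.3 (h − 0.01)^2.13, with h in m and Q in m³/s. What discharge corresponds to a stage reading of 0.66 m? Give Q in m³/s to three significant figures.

12.5 m³/s

Q = 31.3 × (0.66 − 0.01)^2.13 = 31.3 × 0.65^2.13 = 12.50 m³/s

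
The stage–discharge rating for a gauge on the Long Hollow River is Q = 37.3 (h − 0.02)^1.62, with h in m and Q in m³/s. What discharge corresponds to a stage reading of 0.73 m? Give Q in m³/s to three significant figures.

Q = 37.3 × (0.73 − 0.02)^1.62 = 37.3 × 0.71^1.62 = 21.42 m³/s

21.4 m³/s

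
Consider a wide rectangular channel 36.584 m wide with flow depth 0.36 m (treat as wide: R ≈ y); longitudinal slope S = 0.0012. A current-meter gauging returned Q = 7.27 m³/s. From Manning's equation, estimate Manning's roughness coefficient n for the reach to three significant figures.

0.0318

A = b·y = 36.584 × 0.36 = 13.17 m²
Wide channel: R ≈ y = 0.36 m
n = (1/Q)·A·R^(2/3)·S^(1/2) = (1/7.27) × 13.17 × 0.5061 × 0.03464 = 0.03176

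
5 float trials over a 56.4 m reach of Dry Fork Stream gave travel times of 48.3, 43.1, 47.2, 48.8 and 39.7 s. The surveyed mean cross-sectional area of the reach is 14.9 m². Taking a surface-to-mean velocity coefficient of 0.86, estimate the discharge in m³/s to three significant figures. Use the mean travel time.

15.9 m³/s

t̄ = (48.3 + 43.1 + 47.2 + 48.8 + 39.7) / 5 = 45.42 s
v_surface = L / t̄ = 56.4 / 45.42 = 1.242 m/s
v_mean = 0.86 × 1.242 = 1.068 m/s
Q = A × v_mean = 14.9 × 1.068 = 15.91 m³/s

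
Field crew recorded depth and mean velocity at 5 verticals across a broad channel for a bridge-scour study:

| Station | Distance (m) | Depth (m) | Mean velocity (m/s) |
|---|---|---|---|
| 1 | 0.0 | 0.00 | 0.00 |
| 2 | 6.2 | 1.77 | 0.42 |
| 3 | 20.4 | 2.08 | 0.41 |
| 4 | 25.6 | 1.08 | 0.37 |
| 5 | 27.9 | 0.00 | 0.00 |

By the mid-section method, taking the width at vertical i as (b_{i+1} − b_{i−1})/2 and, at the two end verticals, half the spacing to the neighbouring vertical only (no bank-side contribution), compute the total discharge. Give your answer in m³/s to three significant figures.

w_2 = (20.4 − 0.0)/2 = 10.2 m; q_2 = 0.42 × 1.77 × 10.2 = 7.583 m³/s
w_3 = (25.6 − 6.2)/2 = 9.7 m; q_3 = 0.41 × 2.08 × 9.7 = 8.272 m³/s
w_4 = (27.9 − 20.4)/2 = 3.75 m; q_4 = 0.37 × 1.08 × 3.75 = 1.499 m³/s
Stations 1, 5 contribute zero (depth or velocity is 0).
Q = Σ qᵢ = 17.35 m³/s

17.4 m³/s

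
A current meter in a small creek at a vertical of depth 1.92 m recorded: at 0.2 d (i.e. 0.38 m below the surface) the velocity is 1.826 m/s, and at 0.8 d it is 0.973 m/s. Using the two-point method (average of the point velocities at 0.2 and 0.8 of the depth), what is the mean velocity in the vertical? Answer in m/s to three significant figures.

v̄ = (1.826 + 0.973) / 2 = 1.400 m/s

1.40 m/s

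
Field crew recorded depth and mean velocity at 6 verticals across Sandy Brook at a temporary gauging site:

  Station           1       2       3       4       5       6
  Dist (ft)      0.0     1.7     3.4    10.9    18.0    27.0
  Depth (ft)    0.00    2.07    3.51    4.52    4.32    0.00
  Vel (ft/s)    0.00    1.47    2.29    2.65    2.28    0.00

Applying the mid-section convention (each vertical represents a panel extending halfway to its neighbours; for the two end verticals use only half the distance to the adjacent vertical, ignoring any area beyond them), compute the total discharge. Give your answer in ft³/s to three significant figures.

w_2 = (3.4 − 0.0)/2 = 1.7 ft; q_2 = 1.47 × 2.07 × 1.7 = 5.173 ft³/s
w_3 = (10.9 − 1.7)/2 = 4.6 ft; q_3 = 2.29 × 3.51 × 4.6 = 36.97 ft³/s
w_4 = (18.0 − 3.4)/2 = 7.3 ft; q_4 = 2.65 × 4.52 × 7.3 = 87.44 ft³/s
w_5 = (27.0 − 10.9)/2 = 8.05 ft; q_5 = 2.28 × 4.32 × 8.05 = 79.29 ft³/s
Stations 1, 6 contribute zero (depth or velocity is 0).
Q = Σ qᵢ = 208.9 ft³/s

209 ft³/s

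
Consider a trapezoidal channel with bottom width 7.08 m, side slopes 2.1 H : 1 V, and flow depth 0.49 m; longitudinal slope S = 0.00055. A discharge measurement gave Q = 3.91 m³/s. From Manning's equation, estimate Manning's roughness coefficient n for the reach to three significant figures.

0.0135

A = (b + z·y)·y = (7.08 + 2.1×0.49)×0.49 = 3.973 m²
P = b + 2y√(1+z²) = 7.08 + 2×0.49×√(1+2.1²) = 9.359 m
R = A/P = 3.973/9.359 = 0.4245 m
n = (1/Q)·A·R^(2/3)·S^(1/2) = (1/3.91) × 3.973 × 0.5649 × 0.02345 = 0.01346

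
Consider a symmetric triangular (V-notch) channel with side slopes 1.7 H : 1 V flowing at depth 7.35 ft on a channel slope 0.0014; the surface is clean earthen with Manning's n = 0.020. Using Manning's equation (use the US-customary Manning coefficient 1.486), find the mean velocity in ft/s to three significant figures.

6.00 ft/s

A = z·y² = 1.7×7.35² = 91.84 ft²
P = 2y√(1+z²) = 2×7.35×√(1+1.7²) = 28.99 ft
R = A/P = 91.84/28.99 = 3.168 ft
Q = (1.486/n)·A·R^(2/3)·S^(1/2) = (1.486/0.020) × 91.84 × 3.168^(2/3) × 0.0014^(1/2) = 550.7 ft³/s
V = Q/A = 550.7/91.84 = 5.996 ft/s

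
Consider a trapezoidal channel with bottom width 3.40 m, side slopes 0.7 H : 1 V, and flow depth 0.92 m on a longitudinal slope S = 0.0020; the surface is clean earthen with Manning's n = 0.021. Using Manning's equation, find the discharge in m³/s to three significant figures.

6.00 m³/s

A = (b + z·y)·y = (3.40 + 0.7×0.92)×0.92 = 3.720 m²
P = b + 2y√(1+z²) = 3.40 + 2×0.92×√(1+0.7²) = 5.646 m
R = A/P = 3.720/5.646 = 0.6590 m
Q = (1/n)·A·R^(2/3)·S^(1/2) = (1/0.021) × 3.720 × 0.6590^(2/3) × 0.0020^(1/2) = 6.000 m³/s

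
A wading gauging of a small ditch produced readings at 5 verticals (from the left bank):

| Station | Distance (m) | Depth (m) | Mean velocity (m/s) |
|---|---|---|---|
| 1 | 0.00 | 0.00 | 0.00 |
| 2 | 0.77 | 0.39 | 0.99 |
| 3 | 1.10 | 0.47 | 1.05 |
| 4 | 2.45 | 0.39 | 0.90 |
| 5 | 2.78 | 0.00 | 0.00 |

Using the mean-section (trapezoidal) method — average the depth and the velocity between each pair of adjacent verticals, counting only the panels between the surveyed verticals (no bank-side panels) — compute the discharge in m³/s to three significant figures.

Panel 1-2: Δb = 0.77 m, d̄ = (0.00+0.39)/2 = 0.195, v̄ = (0.00+0.99)/2 = 0.495 → q = 0.77×0.195×0.495 = 0.07432 m³/s
Panel 2-3: Δb = 0.33 m, d̄ = (0.39+0.47)/2 = 0.43, v̄ = (0.99+1.05)/2 = 1.02 → q = 0.33×0.43×1.02 = 0.1447 m³/s
Panel 3-4: Δb = 1.35 m, d̄ = (0.47+0.39)/2 = 0.43, v̄ = (1.05+0.90)/2 = 0.975 → q = 1.35×0.43×0.975 = 0.5660 m³/s
Panel 4-5: Δb = 0.33 m, d̄ = (0.39+0.00)/2 = 0.195, v̄ = (0.90+0.00)/2 = 0.45 → q = 0.33×0.195×0.45 = 0.02896 m³/s
Q = Σ q = 0.8140 m³/s

0.814 m³/s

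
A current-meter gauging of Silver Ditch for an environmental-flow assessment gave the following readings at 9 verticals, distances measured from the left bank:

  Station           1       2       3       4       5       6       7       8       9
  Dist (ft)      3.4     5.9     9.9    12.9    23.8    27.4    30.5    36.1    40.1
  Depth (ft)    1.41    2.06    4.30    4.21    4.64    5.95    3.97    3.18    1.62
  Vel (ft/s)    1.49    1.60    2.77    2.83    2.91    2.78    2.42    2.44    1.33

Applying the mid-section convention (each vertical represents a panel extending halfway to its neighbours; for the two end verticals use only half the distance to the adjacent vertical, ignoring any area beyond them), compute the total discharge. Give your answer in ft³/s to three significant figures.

w_1 = (5.9 − 3.4)/2 = 1.25 ft; q_1 = 1.49 × 1.41 × 1.25 = 2.626 ft³/s
w_2 = (9.9 − 3.4)/2 = 3.25 ft; q_2 = 1.60 × 2.06 × 3.25 = 10.71 ft³/s
w_3 = (12.9 − 5.9)/2 = 3.5 ft; q_3 = 2.77 × 4.30 × 3.5 = 41.69 ft³/s
w_4 = (23.8 − 9.9)/2 = 6.95 ft; q_4 = 2.83 × 4.21 × 6.95 = 82.80 ft³/s
w_5 = (27.4 − 12.9)/2 = 7.25 ft; q_5 = 2.91 × 4.64 × 7.25 = 97.89 ft³/s
w_6 = (30.5 − 23.8)/2 = 3.35 ft; q_6 = 2.78 × 5.95 × 3.35 = 55.41 ft³/s
w_7 = (36.1 − 27.4)/2 = 4.35 ft; q_7 = 2.42 × 3.97 × 4.35 = 41.79 ft³/s
w_8 = (40.1 − 30.5)/2 = 4.8 ft; q_8 = 2.44 × 3.18 × 4.8 = 37.24 ft³/s
w_9 = (40.1 − 36.1)/2 = 2 ft; q_9 = 1.33 × 1.62 × 2 = 4.309 ft³/s
Q = Σ qᵢ = 374.5 ft³/s

374 ft³/s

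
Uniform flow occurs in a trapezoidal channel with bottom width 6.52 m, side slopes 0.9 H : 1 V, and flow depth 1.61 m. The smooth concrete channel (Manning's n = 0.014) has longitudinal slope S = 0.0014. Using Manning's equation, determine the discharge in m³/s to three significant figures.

38.3 m³/s

A = (b + z·y)·y = (6.52 + 0.9×1.61)×1.61 = 12.83 m²
P = b + 2y√(1+z²) = 6.52 + 2×1.61×√(1+0.9²) = 10.85 m
R = A/P = 12.83/10.85 = 1.182 m
Q = (1/n)·A·R^(2/3)·S^(1/2) = (1/0.014) × 12.83 × 1.182^(2/3) × 0.0014^(1/2) = 38.34 m³/s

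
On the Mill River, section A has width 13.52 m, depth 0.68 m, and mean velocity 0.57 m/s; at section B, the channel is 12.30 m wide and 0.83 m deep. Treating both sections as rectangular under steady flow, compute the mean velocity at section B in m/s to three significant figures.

Q = A₁V₁ = (13.52×0.68) × 0.57 = 5.240 m³/s
A₂ = 12.30 × 0.83 = 10.21 m²
V₂ = Q/A₂ = 5.240/10.21 = 0.5133 m/s

0.513 m/s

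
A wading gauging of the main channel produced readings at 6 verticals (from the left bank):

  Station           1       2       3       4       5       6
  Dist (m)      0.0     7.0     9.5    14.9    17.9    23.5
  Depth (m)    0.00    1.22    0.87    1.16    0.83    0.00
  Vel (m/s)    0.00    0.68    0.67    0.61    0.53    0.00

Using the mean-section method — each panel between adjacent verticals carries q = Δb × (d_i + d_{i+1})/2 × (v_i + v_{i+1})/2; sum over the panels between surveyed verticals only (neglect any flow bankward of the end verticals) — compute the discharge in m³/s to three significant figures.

Panel 1-2: Δb = 7 m, d̄ = (0.00+1.22)/2 = 0.61, v̄ = (0.00+0.68)/2 = 0.34 → q = 7×0.61×0.34 = 1.452 m³/s
Panel 2-3: Δb = 2.5 m, d̄ = (1.22+0.87)/2 = 1.045, v̄ = (0.68+0.67)/2 = 0.675 → q = 2.5×1.045×0.675 = 1.763 m³/s
Panel 3-4: Δb = 5.4 m, d̄ = (0.87+1.16)/2 = 1.015, v̄ = (0.67+0.61)/2 = 0.64 → q = 5.4×1.015×0.64 = 3.508 m³/s
Panel 4-5: Δb = 3 m, d̄ = (1.16+0.83)/2 = 0.995, v̄ = (0.61+0.53)/2 = 0.57 → q = 3×0.995×0.57 = 1.701 m³/s
Panel 5-6: Δb = 5.6 m, d̄ = (0.83+0.00)/2 = 0.415, v̄ = (0.53+0.00)/2 = 0.265 → q = 5.6×0.415×0.265 = 0.6159 m³/s
Q = Σ q = 9.040 m³/s

9.04 m³/s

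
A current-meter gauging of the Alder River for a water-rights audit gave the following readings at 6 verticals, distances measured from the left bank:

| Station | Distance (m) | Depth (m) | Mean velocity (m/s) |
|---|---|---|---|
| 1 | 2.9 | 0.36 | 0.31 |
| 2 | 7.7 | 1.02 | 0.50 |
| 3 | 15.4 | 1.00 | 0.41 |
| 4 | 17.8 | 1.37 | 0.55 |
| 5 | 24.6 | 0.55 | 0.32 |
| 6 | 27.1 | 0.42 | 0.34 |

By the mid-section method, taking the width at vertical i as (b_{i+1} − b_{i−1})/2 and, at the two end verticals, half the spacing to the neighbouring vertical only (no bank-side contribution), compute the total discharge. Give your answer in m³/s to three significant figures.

w_1 = (7.7 − 2.9)/2 = 2.4 m; q_1 = 0.31 × 0.36 × 2.4 = 0.2678 m³/s
w_2 = (15.4 − 2.9)/2 = 6.25 m; q_2 = 0.50 × 1.02 × 6.25 = 3.188 m³/s
w_3 = (17.8 − 7.7)/2 = 5.05 m; q_3 = 0.41 × 1.00 × 5.05 = 2.071 m³/s
w_4 = (24.6 − 15.4)/2 = 4.6 m; q_4 = 0.55 × 1.37 × 4.6 = 3.466 m³/s
w_5 = (27.1 − 17.8)/2 = 4.65 m; q_5 = 0.32 × 0.55 × 4.65 = 0.8184 m³/s
w_6 = (27.1 − 24.6)/2 = 1.25 m; q_6 = 0.34 × 0.42 × 1.25 = 0.1785 m³/s
Q = Σ qᵢ = 9.989 m³/s

9.99 m³/s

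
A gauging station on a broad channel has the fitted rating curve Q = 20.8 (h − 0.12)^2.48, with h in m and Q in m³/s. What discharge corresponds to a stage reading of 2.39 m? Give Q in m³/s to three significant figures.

Q = 20.8 × (2.39 − 0.12)^2.48 = 20.8 × 2.27^2.48 = 158.9 m³/s

159 m³/s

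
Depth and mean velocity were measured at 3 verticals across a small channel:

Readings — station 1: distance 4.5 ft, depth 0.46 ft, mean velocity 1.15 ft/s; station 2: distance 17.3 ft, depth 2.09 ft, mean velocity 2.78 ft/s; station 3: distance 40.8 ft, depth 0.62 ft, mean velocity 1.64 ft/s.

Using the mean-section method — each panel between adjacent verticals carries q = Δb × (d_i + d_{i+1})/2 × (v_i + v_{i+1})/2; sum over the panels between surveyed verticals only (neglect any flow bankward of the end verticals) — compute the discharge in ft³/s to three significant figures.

Panel 1-2: Δb = 12.8 ft, d̄ = (0.46+2.09)/2 = 1.275, v̄ = (1.15+2.78)/2 = 1.965 → q = 12.8×1.275×1.965 = 32.07 ft³/s
Panel 2-3: Δb = 23.5 ft, d̄ = (2.09+0.62)/2 = 1.355, v̄ = (2.78+1.64)/2 = 2.21 → q = 23.5×1.355×2.21 = 70.37 ft³/s
Q = Σ q = 102.4 ft³/s

102 ft³/s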